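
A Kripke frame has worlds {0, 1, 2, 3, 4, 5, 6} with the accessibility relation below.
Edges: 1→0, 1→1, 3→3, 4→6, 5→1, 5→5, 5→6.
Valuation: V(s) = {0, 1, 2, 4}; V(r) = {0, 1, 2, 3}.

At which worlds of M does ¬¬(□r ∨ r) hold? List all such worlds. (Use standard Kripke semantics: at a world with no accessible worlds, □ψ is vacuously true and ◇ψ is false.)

0, 1, 2, 3, 6

Let φ = ¬¬(□r ∨ r). Evaluate φ at each world:
  0 (successors ∅): φ is true.
  1 (successors {0, 1}): φ is true.
  2 (successors ∅): φ is true.
  3 (successors {3}): φ is true.
  4 (successors {6}): φ is false.
  5 (successors {1, 5, 6}): φ is false.
  6 (successors ∅): φ is true.
For instance, at 5:
  At 5: ¬(□r ∨ r) is true, so ¬¬(□r ∨ r) is false.
    At 5: □r ∨ r is false, so ¬(□r ∨ r) is true.
      At 5: □r is false, r is false, so □r ∨ r is false.
Satisfying worlds: {0, 1, 2, 3, 6}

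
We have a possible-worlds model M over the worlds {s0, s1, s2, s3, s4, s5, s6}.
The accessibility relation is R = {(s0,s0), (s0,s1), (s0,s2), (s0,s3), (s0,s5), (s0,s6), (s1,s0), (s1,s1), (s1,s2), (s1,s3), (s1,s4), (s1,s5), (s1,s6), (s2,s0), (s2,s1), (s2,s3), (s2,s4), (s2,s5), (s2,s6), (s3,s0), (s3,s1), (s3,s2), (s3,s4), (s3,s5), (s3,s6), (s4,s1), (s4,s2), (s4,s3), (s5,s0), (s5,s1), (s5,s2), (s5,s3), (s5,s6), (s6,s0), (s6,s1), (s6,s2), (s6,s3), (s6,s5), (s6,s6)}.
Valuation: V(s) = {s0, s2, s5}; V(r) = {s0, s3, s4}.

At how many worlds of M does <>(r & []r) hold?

Let φ = <>(r & []r). Evaluate φ at each world:
  s0 (successors {s0, s1, s2, s3, s5, s6}): φ is false.
  s1 (successors {s0, s1, s2, s3, s4, s5, s6}): φ is false.
  s2 (successors {s0, s1, s3, s4, s5, s6}): φ is false.
  s3 (successors {s0, s1, s2, s4, s5, s6}): φ is false.
  s4 (successors {s1, s2, s3}): φ is false.
  s5 (successors {s0, s1, s2, s3, s6}): φ is false.
  s6 (successors {s0, s1, s2, s3, s5, s6}): φ is false.
For instance, at s6:
  At s6: <>(r & []r) requires r & []r at some successor in {s0, s1, s2, s3, s5, s6}.
    At s0: r & []r is false.
    At s1: r & []r is false.
    At s2: r & []r is false.
    At s3: r & []r is false.
    At s5: r & []r is false.
    At s6: r & []r is false.
  So <>(r & []r) is false at s6.
Satisfying worlds: none.

0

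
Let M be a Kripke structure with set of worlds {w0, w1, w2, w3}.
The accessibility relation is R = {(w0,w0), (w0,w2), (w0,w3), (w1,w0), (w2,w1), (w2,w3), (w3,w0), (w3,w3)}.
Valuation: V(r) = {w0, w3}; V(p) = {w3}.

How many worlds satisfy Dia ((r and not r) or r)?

4

Let φ = Dia ((r and not r) or r). Evaluate φ at each world:
  w0 (successors {w0, w2, w3}): φ is true.
  w1 (successors {w0}): φ is true.
  w2 (successors {w1, w3}): φ is true.
  w3 (successors {w0, w3}): φ is true.
For instance, at w2:
  At w2: Dia ((r and not r) or r) requires (r and not r) or r at some successor in {w1, w3}.
    (r and not r) or r holds at w3, so Dia ((r and not r) or r) is true at w2.
Satisfying worlds: {w0, w1, w2, w3}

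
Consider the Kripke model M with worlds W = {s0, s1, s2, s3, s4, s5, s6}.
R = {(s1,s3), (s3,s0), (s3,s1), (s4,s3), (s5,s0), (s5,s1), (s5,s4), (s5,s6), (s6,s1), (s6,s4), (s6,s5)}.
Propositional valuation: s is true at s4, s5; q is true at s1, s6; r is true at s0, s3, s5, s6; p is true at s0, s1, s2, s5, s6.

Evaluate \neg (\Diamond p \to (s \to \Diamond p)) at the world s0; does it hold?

No

At s0: \Diamond p \to (s \to \Diamond p) is true, so \neg (\Diamond p \to (s \to \Diamond p)) is false.
  At s0: \Diamond p is false, s \to \Diamond p is true, so \Diamond p \to (s \to \Diamond p) is true.
    At s0: no accessible worlds, so \Diamond p is false.
    At s0: s is false, \Diamond p is false, so s \to \Diamond p is true.
      At s0: no accessible worlds, so \Diamond p is false.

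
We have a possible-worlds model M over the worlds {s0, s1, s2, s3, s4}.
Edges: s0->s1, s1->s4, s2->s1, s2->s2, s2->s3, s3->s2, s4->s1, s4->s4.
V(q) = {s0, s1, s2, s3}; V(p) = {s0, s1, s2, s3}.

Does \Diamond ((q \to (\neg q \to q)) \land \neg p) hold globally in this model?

Let φ = \Diamond ((q \to (\neg q \to q)) \land \neg p). Evaluate φ at each world:
  s0 (successors {s1}): φ is false.
  s1 (successors {s4}): φ is true.
  s2 (successors {s1, s2, s3}): φ is false.
  s3 (successors {s2}): φ is false.
  s4 (successors {s1, s4}): φ is true.
Detail at s0 (counterexample):
  At s0: \Diamond ((q \to (\neg q \to q)) \land \neg p) requires (q \to (\neg q \to q)) \land \neg p at some successor in {s1}.
    At s1: (q \to (\neg q \to q)) \land \neg p is false.
  So \Diamond ((q \to (\neg q \to q)) \land \neg p) is false at s0.

No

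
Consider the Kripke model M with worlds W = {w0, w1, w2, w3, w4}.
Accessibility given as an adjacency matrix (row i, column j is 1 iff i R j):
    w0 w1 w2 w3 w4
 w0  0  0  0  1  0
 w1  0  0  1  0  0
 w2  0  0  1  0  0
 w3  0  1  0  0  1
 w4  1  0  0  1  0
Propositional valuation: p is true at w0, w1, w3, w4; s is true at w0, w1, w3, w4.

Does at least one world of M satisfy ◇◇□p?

Yes

Recall that □ψ holds at a world iff ψ holds at every accessible world, and ◇ψ holds iff ψ holds at some accessible world.
Let φ = ◇◇□p. Evaluate φ at each world:
  w0 (successors {w3}): φ is true.
  w1 (successors {w2}): φ is false.
  w2 (successors {w2}): φ is false.
  w3 (successors {w1, w4}): φ is true.
  w4 (successors {w0, w3}): φ is true.
Detail at w0 (witness):
  At w0: ◇◇□p requires ◇□p at some successor in {w3}.
    ◇□p holds at w3, so ◇◇□p is true at w0.
      At w3: ◇□p requires □p at some successor in {w1, w4}.
        □p holds at w4, so ◇□p is true at w3.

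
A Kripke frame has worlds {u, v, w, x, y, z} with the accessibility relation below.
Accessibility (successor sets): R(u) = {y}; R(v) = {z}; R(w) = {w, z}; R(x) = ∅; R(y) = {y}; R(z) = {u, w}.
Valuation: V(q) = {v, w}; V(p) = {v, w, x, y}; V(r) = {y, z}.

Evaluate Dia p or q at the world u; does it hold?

Yes

Recall that Dia ψ holds at a world iff ψ holds at some accessible world.
At u: Dia p is true, q is false, so Dia p or q is true.
  At u: Dia p requires p at some successor in {y}.
    p holds at y, so Dia p is true at u.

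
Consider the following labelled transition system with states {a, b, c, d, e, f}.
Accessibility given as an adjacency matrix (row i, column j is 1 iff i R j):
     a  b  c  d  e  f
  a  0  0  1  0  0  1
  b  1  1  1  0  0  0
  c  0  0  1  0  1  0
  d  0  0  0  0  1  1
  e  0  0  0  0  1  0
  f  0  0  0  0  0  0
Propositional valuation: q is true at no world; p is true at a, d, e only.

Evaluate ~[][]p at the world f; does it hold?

Recall that []ψ holds at a world iff ψ holds at every accessible world, and <>ψ holds iff ψ holds at some accessible world.
At f: [][]p is true, so ~[][]p is false.
  At f: no accessible worlds, so [][]p holds vacuously.

No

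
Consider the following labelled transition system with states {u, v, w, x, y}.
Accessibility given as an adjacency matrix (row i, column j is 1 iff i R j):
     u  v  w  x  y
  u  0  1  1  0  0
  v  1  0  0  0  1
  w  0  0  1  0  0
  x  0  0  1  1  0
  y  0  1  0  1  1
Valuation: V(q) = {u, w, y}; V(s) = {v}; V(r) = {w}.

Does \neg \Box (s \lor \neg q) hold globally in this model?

Yes

Let φ = \neg \Box (s \lor \neg q). Evaluate φ at each world:
  u (successors {v, w}): φ is true.
  v (successors {u, y}): φ is true.
  w (successors {w}): φ is true.
  x (successors {w, x}): φ is true.
  y (successors {v, x, y}): φ is true.
For instance, at v:
  At v: \Box (s \lor \neg q) is false, so \neg \Box (s \lor \neg q) is true.
    At v: \Box (s \lor \neg q) requires s \lor \neg q at every successor {u, y}.
      s \lor \neg q fails at u, so \Box (s \lor \neg q) is false at v.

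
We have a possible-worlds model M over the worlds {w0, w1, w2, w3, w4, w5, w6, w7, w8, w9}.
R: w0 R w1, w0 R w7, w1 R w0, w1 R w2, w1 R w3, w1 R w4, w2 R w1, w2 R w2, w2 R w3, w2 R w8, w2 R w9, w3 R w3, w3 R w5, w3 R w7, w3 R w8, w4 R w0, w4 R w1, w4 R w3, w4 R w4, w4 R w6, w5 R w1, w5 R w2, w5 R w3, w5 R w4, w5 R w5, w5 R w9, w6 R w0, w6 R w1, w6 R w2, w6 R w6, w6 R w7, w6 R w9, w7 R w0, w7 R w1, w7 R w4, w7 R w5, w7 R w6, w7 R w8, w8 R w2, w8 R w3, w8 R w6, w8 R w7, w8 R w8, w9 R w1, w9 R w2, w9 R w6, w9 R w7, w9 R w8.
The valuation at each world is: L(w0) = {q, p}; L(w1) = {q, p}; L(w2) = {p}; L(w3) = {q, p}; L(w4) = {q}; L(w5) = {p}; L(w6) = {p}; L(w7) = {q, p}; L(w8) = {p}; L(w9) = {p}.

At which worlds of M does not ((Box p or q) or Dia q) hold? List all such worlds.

Let φ = not ((Box p or q) or Dia q). Evaluate φ at each world:
  w0 (successors {w1, w7}): φ is false.
  w1 (successors {w0, w2, w3, w4}): φ is false.
  w2 (successors {w1, w2, w3, w8, w9}): φ is false.
  w3 (successors {w3, w5, w7, w8}): φ is false.
  w4 (successors {w0, w1, w3, w4, w6}): φ is false.
  w5 (successors {w1, w2, w3, w4, w5, w9}): φ is false.
  w6 (successors {w0, w1, w2, w6, w7, w9}): φ is false.
  w7 (successors {w0, w1, w4, w5, w6, w8}): φ is false.
  w8 (successors {w2, w3, w6, w7, w8}): φ is false.
  w9 (successors {w1, w2, w6, w7, w8}): φ is false.
For instance, at w9:
  At w9: (Box p or q) or Dia q is true, so not ((Box p or q) or Dia q) is false.
    At w9: Box p or q is true, Dia q is true, so (Box p or q) or Dia q is true.
      At w9: Box p is true, q is false, so Box p or q is true.
      At w9: Dia q requires q at some successor in {w1, w2, w6, w7, w8}.
        q holds at w1, so Dia q is true at w9.
Satisfying worlds: none.

none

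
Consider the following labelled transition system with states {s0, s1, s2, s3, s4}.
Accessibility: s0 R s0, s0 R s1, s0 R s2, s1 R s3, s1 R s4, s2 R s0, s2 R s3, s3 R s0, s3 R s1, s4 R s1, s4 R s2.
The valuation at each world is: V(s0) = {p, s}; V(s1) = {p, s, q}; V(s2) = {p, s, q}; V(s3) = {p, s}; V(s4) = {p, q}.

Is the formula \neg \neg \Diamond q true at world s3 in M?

Yes

At s3: \neg \Diamond q is false, so \neg \neg \Diamond q is true.
  At s3: \Diamond q is true, so \neg \Diamond q is false.
    At s3: \Diamond q requires q at some successor in {s0, s1}.
      q holds at s1, so \Diamond q is true at s3.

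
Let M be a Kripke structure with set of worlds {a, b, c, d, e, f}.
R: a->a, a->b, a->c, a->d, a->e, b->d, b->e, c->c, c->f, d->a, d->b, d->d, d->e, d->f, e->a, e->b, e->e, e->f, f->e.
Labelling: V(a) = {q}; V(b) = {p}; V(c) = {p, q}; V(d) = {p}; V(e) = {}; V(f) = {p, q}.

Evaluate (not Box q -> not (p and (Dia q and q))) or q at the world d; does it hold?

At d: not Box q -> not (p and (Dia q and q)) is true, q is false, so (not Box q -> not (p and (Dia q and q))) or q is true.
  At d: not Box q is true, not (p and (Dia q and q)) is true, so not Box q -> not (p and (Dia q and q)) is true.
    At d: Box q is false, so not Box q is true.
      At d: Box q requires q at every successor {a, b, d, e, f}.
        q fails at b, so Box q is false at d.
    At d: p and (Dia q and q) is false, so not (p and (Dia q and q)) is true.
      At d: p is true, Dia q and q is false, so p and (Dia q and q) is false.

Yes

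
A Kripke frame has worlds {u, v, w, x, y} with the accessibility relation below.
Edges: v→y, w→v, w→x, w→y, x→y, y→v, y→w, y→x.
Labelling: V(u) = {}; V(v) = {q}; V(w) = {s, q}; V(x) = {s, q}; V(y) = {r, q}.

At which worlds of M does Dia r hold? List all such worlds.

Let φ = Dia r. Evaluate φ at each world:
  u (successors ∅): φ is false.
  v (successors {y}): φ is true.
  w (successors {v, x, y}): φ is true.
  x (successors {y}): φ is true.
  y (successors {v, w, x}): φ is false.
For instance, at w:
  At w: Dia r requires r at some successor in {v, x, y}.
    r holds at y, so Dia r is true at w.
Satisfying worlds: {v, w, x}

v, w, x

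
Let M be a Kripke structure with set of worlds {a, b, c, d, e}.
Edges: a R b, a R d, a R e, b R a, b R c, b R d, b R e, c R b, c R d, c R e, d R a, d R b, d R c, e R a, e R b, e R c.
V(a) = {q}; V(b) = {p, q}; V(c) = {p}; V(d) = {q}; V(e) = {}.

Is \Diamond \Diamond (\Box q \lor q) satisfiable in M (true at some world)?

Recall that \Box ψ holds at a world iff ψ holds at every accessible world, and \Diamond ψ holds iff ψ holds at some accessible world.
Let φ = \Diamond \Diamond (\Box q \lor q). Evaluate φ at each world:
  a (successors {b, d, e}): φ is true.
  b (successors {a, c, d, e}): φ is true.
  c (successors {b, d, e}): φ is true.
  d (successors {a, b, c}): φ is true.
  e (successors {a, b, c}): φ is true.
Detail at a (witness):
  At a: \Diamond \Diamond (\Box q \lor q) requires \Diamond (\Box q \lor q) at some successor in {b, d, e}.
    \Diamond (\Box q \lor q) holds at b, so \Diamond \Diamond (\Box q \lor q) is true at a.
      At b: \Diamond (\Box q \lor q) requires \Box q \lor q at some successor in {a, c, d, e}.
        \Box q \lor q holds at a, so \Diamond (\Box q \lor q) is true at b.

Yes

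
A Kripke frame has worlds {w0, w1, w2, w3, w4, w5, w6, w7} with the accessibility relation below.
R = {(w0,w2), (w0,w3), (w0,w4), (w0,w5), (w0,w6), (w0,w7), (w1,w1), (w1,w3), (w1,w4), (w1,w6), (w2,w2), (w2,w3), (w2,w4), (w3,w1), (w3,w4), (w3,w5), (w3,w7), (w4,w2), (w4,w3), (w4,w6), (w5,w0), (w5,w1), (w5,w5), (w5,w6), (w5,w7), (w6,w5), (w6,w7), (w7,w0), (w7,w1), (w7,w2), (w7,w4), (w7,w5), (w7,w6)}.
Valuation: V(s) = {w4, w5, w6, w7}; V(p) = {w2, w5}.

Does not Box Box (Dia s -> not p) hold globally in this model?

Recall that Box ψ holds at a world iff ψ holds at every accessible world, and Dia ψ holds iff ψ holds at some accessible world.
Let φ = not Box Box (Dia s -> not p). Evaluate φ at each world:
  w0 (successors {w2, w3, w4, w5, w6, w7}): φ is true.
  w1 (successors {w1, w3, w4, w6}): φ is true.
  w2 (successors {w2, w3, w4}): φ is true.
  w3 (successors {w1, w4, w5, w7}): φ is true.
  w4 (successors {w2, w3, w6}): φ is true.
  w5 (successors {w0, w1, w5, w6, w7}): φ is true.
  w6 (successors {w5, w7}): φ is true.
  w7 (successors {w0, w1, w2, w4, w5, w6}): φ is true.
For instance, at w1:
  At w1: Box Box (Dia s -> not p) is false, so not Box Box (Dia s -> not p) is true.
    At w1: Box Box (Dia s -> not p) requires Box (Dia s -> not p) at every successor {w1, w3, w4, w6}.
      Box (Dia s -> not p) fails at w3, so Box Box (Dia s -> not p) is false at w1.

Yes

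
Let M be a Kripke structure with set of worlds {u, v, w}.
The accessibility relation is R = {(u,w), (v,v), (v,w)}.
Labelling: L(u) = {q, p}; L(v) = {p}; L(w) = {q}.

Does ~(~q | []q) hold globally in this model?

Recall that []ψ holds at a world iff ψ holds at every accessible world, and <>ψ holds iff ψ holds at some accessible world.
Let φ = ~(~q | []q). Evaluate φ at each world:
  u (successors {w}): φ is false.
  v (successors {v, w}): φ is false.
  w (successors ∅): φ is false.
Detail at u (counterexample):
  At u: ~q | []q is true, so ~(~q | []q) is false.
    At u: ~q is false, []q is true, so ~q | []q is true.
      At u: []q requires q at every successor {w}.
        At w: q is true.
      So []q is true at u.

No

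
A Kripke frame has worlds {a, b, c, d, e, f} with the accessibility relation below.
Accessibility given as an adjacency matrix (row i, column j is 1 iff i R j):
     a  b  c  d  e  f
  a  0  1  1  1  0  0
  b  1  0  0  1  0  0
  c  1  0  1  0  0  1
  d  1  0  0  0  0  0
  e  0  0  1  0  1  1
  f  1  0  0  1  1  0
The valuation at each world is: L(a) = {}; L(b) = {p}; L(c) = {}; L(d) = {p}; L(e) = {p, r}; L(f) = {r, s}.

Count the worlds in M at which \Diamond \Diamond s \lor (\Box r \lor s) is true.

Let φ = \Diamond \Diamond s \lor (\Box r \lor s). Evaluate φ at each world:
  a (successors {b, c, d}): φ is true.
  b (successors {a, d}): φ is false.
  c (successors {a, c, f}): φ is true.
  d (successors {a}): φ is false.
  e (successors {c, e, f}): φ is true.
  f (successors {a, d, e}): φ is true.
For instance, at b:
  At b: \Diamond \Diamond s is false, \Box r \lor s is false, so \Diamond \Diamond s \lor (\Box r \lor s) is false.
    At b: \Diamond \Diamond s requires \Diamond s at some successor in {a, d}.
      At a: \Diamond s is false.
      At d: \Diamond s is false.
    So \Diamond \Diamond s is false at b.
    At b: \Box r is false, s is false, so \Box r \lor s is false.
      At b: \Box r requires r at every successor {a, d}.
        r fails at a, so \Box r is false at b.
Satisfying worlds: {a, c, e, f}

4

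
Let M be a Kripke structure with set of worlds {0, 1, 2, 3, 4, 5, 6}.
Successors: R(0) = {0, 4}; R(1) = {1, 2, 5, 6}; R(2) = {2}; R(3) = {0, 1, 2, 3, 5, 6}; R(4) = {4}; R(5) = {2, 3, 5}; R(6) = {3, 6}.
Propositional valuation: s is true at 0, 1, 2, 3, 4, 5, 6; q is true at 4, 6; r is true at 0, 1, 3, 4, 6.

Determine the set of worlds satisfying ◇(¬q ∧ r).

Let φ = ◇(¬q ∧ r). Evaluate φ at each world:
  0 (successors {0, 4}): φ is true.
  1 (successors {1, 2, 5, 6}): φ is true.
  2 (successors {2}): φ is false.
  3 (successors {0, 1, 2, 3, 5, 6}): φ is true.
  4 (successors {4}): φ is false.
  5 (successors {2, 3, 5}): φ is true.
  6 (successors {3, 6}): φ is true.
For instance, at 6:
  At 6: ◇(¬q ∧ r) requires ¬q ∧ r at some successor in {3, 6}.
    ¬q ∧ r holds at 3, so ◇(¬q ∧ r) is true at 6.
Satisfying worlds: {0, 1, 3, 5, 6}

0, 1, 3, 5, 6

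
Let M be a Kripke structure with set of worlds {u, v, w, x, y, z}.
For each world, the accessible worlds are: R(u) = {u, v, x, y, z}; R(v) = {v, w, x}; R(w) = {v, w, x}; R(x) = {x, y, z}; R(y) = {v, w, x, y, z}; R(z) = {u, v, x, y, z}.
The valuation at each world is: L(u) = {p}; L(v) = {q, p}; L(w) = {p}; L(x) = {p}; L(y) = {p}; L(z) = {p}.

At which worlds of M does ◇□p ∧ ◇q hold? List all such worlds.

Let φ = ◇□p ∧ ◇q. Evaluate φ at each world:
  u (successors {u, v, x, y, z}): φ is true.
  v (successors {v, w, x}): φ is true.
  w (successors {v, w, x}): φ is true.
  x (successors {x, y, z}): φ is false.
  y (successors {v, w, x, y, z}): φ is true.
  z (successors {u, v, x, y, z}): φ is true.
For instance, at w:
  At w: ◇□p is true, ◇q is true, so ◇□p ∧ ◇q is true.
    At w: ◇□p requires □p at some successor in {v, w, x}.
      □p holds at v, so ◇□p is true at w.
    At w: ◇q requires q at some successor in {v, w, x}.
      q holds at v, so ◇q is true at w.
Satisfying worlds: {u, v, w, y, z}

u, v, w, y, z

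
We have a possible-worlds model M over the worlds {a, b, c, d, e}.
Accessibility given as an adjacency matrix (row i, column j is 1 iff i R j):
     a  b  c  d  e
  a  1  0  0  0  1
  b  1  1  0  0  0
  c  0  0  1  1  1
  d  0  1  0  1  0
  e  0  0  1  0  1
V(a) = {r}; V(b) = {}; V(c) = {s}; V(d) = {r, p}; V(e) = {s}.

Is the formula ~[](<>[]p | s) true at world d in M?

Yes

At d: [](<>[]p | s) is false, so ~[](<>[]p | s) is true.
  At d: [](<>[]p | s) requires <>[]p | s at every successor {b, d}.
    <>[]p | s fails at b, so [](<>[]p | s) is false at d.
      At b: <>[]p is false, s is false, so <>[]p | s is false.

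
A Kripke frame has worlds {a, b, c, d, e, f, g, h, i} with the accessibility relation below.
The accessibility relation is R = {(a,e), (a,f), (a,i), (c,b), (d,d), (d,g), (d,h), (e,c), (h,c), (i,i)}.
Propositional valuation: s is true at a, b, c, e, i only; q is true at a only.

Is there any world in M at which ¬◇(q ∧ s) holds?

Recall that ◇ψ holds at a world iff ψ holds at some accessible world.
Let φ = ¬◇(q ∧ s). Evaluate φ at each world:
  a (successors {e, f, i}): φ is true.
  b (successors ∅): φ is true.
  c (successors {b}): φ is true.
  d (successors {d, g, h}): φ is true.
  e (successors {c}): φ is true.
  f (successors ∅): φ is true.
  g (successors ∅): φ is true.
  h (successors {c}): φ is true.
  i (successors {i}): φ is true.
Detail at a (witness):
  At a: ◇(q ∧ s) is false, so ¬◇(q ∧ s) is true.
    At a: ◇(q ∧ s) requires q ∧ s at some successor in {e, f, i}.
      At e: q ∧ s is false.
      At f: q ∧ s is false.
      At i: q ∧ s is false.
    So ◇(q ∧ s) is false at a.

Yes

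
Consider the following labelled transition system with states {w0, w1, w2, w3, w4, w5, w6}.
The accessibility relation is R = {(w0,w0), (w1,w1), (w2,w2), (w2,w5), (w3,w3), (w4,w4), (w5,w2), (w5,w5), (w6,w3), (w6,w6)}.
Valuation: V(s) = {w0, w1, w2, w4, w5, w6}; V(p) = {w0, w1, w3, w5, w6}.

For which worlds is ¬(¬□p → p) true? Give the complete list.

w2, w4

Let φ = ¬(¬□p → p). Evaluate φ at each world:
  w0 (successors {w0}): φ is false.
  w1 (successors {w1}): φ is false.
  w2 (successors {w2, w5}): φ is true.
  w3 (successors {w3}): φ is false.
  w4 (successors {w4}): φ is true.
  w5 (successors {w2, w5}): φ is false.
  w6 (successors {w3, w6}): φ is false.
For instance, at w2:
  At w2: ¬□p → p is false, so ¬(¬□p → p) is true.
    At w2: ¬□p is true, p is false, so ¬□p → p is false.
      At w2: □p is false, so ¬□p is true.
Satisfying worlds: {w2, w4}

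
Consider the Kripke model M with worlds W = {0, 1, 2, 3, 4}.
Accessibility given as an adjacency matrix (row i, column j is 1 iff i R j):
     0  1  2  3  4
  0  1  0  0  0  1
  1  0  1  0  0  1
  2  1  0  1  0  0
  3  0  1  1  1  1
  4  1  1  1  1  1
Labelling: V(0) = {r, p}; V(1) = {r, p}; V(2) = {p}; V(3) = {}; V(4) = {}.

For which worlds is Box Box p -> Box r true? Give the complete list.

Let φ = Box Box p -> Box r. Evaluate φ at each world:
  0 (successors {0, 4}): φ is true.
  1 (successors {1, 4}): φ is true.
  2 (successors {0, 2}): φ is true.
  3 (successors {1, 2, 3, 4}): φ is true.
  4 (successors {0, 1, 2, 3, 4}): φ is true.
For instance, at 0:
  At 0: Box Box p is false, Box r is false, so Box Box p -> Box r is true.
    At 0: Box Box p requires Box p at every successor {0, 4}.
      Box p fails at 0, so Box Box p is false at 0.
    At 0: Box r requires r at every successor {0, 4}.
      r fails at 4, so Box r is false at 0.
Satisfying worlds: {0, 1, 2, 3, 4}

0, 1, 2, 3, 4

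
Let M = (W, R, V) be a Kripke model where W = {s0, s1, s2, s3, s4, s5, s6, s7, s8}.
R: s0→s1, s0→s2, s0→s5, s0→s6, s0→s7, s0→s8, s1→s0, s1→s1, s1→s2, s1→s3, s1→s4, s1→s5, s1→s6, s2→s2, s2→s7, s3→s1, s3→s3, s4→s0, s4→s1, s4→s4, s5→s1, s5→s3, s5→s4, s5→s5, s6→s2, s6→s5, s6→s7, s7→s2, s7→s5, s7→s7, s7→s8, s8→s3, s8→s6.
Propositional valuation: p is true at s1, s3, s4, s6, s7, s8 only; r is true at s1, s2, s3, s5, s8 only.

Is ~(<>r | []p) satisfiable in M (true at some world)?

No

Recall that []ψ holds at a world iff ψ holds at every accessible world, and <>ψ holds iff ψ holds at some accessible world.
Let φ = ~(<>r | []p). Evaluate φ at each world:
  s0 (successors {s1, s2, s5, s6, s7, s8}): φ is false.
  s1 (successors {s0, s1, s2, s3, s4, s5, s6}): φ is false.
  s2 (successors {s2, s7}): φ is false.
  s3 (successors {s1, s3}): φ is false.
  s4 (successors {s0, s1, s4}): φ is false.
  s5 (successors {s1, s3, s4, s5}): φ is false.
  s6 (successors {s2, s5, s7}): φ is false.
  s7 (successors {s2, s5, s7, s8}): φ is false.
  s8 (successors {s3, s6}): φ is false.
For instance, at s7:
  At s7: <>r | []p is true, so ~(<>r | []p) is false.
    At s7: <>r is true, []p is false, so <>r | []p is true.
      At s7: <>r requires r at some successor in {s2, s5, s7, s8}.
        r holds at s2, so <>r is true at s7.
      At s7: []p requires p at every successor {s2, s5, s7, s8}.
        p fails at s2, so []p is false at s7.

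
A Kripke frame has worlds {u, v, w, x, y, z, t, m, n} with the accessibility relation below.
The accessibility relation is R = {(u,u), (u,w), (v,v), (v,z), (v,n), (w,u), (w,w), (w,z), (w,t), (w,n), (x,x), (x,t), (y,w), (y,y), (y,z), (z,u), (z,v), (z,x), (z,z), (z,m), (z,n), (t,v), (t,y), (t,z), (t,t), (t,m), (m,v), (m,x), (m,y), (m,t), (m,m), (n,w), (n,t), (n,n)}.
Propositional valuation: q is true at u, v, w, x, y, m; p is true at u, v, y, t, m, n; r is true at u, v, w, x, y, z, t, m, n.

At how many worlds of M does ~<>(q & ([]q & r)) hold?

6

Recall that []ψ holds at a world iff ψ holds at every accessible world, and <>ψ holds iff ψ holds at some accessible world.
Let φ = ~<>(q & ([]q & r)). Evaluate φ at each world:
  u (successors {u, w}): φ is false.
  v (successors {v, z, n}): φ is true.
  w (successors {u, w, z, t, n}): φ is false.
  x (successors {x, t}): φ is true.
  y (successors {w, y, z}): φ is true.
  z (successors {u, v, x, z, m, n}): φ is false.
  t (successors {v, y, z, t, m}): φ is true.
  m (successors {v, x, y, t, m}): φ is true.
  n (successors {w, t, n}): φ is true.
For instance, at y:
  At y: <>(q & ([]q & r)) is false, so ~<>(q & ([]q & r)) is true.
    At y: <>(q & ([]q & r)) requires q & ([]q & r) at some successor in {w, y, z}.
      At w: q & ([]q & r) is false.
      At y: q & ([]q & r) is false.
      At z: q & ([]q & r) is false.
    So <>(q & ([]q & r)) is false at y.
Satisfying worlds: {v, x, y, t, m, n}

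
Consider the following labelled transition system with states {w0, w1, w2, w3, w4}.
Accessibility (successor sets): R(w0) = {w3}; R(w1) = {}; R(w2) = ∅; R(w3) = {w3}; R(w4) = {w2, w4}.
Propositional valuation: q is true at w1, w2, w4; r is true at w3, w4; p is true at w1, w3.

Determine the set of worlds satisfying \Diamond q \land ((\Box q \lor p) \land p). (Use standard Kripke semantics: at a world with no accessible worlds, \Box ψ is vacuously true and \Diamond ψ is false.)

Let φ = \Diamond q \land ((\Box q \lor p) \land p). Evaluate φ at each world:
  w0 (successors {w3}): φ is false.
  w1 (successors ∅): φ is false.
  w2 (successors ∅): φ is false.
  w3 (successors {w3}): φ is false.
  w4 (successors {w2, w4}): φ is false.
For instance, at w3:
  At w3: \Diamond q is false, (\Box q \lor p) \land p is true, so \Diamond q \land ((\Box q \lor p) \land p) is false.
    At w3: \Diamond q requires q at some successor in {w3}.
      At w3: q is false.
    So \Diamond q is false at w3.
    At w3: \Box q \lor p is true, p is true, so (\Box q \lor p) \land p is true.
      At w3: \Box q is false, p is true, so \Box q \lor p is true.
Satisfying worlds: none.

none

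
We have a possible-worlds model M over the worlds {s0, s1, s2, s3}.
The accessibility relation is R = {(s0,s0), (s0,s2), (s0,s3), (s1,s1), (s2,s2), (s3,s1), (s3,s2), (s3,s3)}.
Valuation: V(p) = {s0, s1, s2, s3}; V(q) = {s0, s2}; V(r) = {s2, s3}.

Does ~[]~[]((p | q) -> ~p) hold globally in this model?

No

Let φ = ~[]~[]((p | q) -> ~p). Evaluate φ at each world:
  s0 (successors {s0, s2, s3}): φ is false.
  s1 (successors {s1}): φ is false.
  s2 (successors {s2}): φ is false.
  s3 (successors {s1, s2, s3}): φ is false.
Detail at s0 (counterexample):
  At s0: []~[]((p | q) -> ~p) is true, so ~[]~[]((p | q) -> ~p) is false.
    At s0: []~[]((p | q) -> ~p) requires ~[]((p | q) -> ~p) at every successor {s0, s2, s3}.
      At s0: ~[]((p | q) -> ~p) is true.
      At s2: ~[]((p | q) -> ~p) is true.
      At s3: ~[]((p | q) -> ~p) is true.
    So []~[]((p | q) -> ~p) is true at s0.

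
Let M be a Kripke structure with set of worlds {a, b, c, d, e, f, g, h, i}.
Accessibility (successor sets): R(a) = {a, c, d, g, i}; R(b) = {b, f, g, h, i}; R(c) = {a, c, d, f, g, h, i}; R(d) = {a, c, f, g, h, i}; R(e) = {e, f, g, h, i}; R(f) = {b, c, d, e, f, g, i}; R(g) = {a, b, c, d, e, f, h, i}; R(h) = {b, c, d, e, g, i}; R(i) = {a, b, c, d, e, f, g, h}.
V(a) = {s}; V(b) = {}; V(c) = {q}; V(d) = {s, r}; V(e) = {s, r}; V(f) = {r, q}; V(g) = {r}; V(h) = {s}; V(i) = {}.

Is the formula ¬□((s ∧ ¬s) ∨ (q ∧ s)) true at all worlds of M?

Recall that □ψ holds at a world iff ψ holds at every accessible world, and ◇ψ holds iff ψ holds at some accessible world.
Let φ = ¬□((s ∧ ¬s) ∨ (q ∧ s)). Evaluate φ at each world:
  a (successors {a, c, d, g, i}): φ is true.
  b (successors {b, f, g, h, i}): φ is true.
  c (successors {a, c, d, f, g, h, i}): φ is true.
  d (successors {a, c, f, g, h, i}): φ is true.
  e (successors {e, f, g, h, i}): φ is true.
  f (successors {b, c, d, e, f, g, i}): φ is true.
  g (successors {a, b, c, d, e, f, h, i}): φ is true.
  h (successors {b, c, d, e, g, i}): φ is true.
  i (successors {a, b, c, d, e, f, g, h}): φ is true.
For instance, at a:
  At a: □((s ∧ ¬s) ∨ (q ∧ s)) is false, so ¬□((s ∧ ¬s) ∨ (q ∧ s)) is true.
    At a: □((s ∧ ¬s) ∨ (q ∧ s)) requires (s ∧ ¬s) ∨ (q ∧ s) at every successor {a, c, d, g, i}.
      (s ∧ ¬s) ∨ (q ∧ s) fails at a, so □((s ∧ ¬s) ∨ (q ∧ s)) is false at a.

Yes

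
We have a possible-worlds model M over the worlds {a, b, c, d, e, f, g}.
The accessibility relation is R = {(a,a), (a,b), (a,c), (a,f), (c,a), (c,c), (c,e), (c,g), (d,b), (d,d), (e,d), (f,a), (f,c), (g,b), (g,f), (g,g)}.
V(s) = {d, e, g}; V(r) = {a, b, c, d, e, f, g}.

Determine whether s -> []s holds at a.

Yes

At a: s is false, []s is false, so s -> []s is true.
  At a: []s requires s at every successor {a, b, c, f}.
    s fails at a, so []s is false at a.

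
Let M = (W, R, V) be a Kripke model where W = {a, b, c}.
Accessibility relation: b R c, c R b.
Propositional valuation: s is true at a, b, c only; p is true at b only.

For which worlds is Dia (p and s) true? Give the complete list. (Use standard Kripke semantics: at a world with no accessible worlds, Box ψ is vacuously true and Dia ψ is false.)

Let φ = Dia (p and s). Evaluate φ at each world:
  a (successors ∅): φ is false.
  b (successors {c}): φ is false.
  c (successors {b}): φ is true.
For instance, at c:
  At c: Dia (p and s) requires p and s at some successor in {b}.
    p and s holds at b, so Dia (p and s) is true at c.
Satisfying worlds: {c}

c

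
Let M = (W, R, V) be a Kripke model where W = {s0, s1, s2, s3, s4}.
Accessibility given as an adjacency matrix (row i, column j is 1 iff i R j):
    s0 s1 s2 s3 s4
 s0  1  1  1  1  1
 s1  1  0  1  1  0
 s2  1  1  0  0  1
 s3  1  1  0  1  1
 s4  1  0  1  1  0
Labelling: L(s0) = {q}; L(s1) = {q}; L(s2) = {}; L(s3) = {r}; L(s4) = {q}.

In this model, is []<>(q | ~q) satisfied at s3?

At s3: []<>(q | ~q) requires <>(q | ~q) at every successor {s0, s1, s3, s4}.
  At s0: <>(q | ~q) is true.
  At s1: <>(q | ~q) is true.
  At s3: <>(q | ~q) is true.
  At s4: <>(q | ~q) is true.
So []<>(q | ~q) is true at s3.

Yes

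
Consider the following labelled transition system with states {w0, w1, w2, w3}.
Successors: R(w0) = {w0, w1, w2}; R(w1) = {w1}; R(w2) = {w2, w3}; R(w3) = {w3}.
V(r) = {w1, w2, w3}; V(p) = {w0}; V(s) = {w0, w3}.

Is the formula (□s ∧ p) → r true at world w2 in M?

Recall that □ψ holds at a world iff ψ holds at every accessible world, and ◇ψ holds iff ψ holds at some accessible world.
At w2: □s ∧ p is false, r is true, so (□s ∧ p) → r is true.
  At w2: □s is false, p is false, so □s ∧ p is false.
    At w2: □s requires s at every successor {w2, w3}.
      s fails at w2, so □s is false at w2.

Yes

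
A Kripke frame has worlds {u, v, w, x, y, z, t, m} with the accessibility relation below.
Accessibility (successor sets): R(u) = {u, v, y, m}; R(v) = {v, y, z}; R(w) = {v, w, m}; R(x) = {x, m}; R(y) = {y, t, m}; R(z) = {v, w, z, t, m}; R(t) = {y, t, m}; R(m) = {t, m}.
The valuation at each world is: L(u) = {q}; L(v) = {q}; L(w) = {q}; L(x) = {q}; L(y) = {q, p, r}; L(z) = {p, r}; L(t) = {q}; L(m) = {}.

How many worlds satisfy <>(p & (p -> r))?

5

Let φ = <>(p & (p -> r)). Evaluate φ at each world:
  u (successors {u, v, y, m}): φ is true.
  v (successors {v, y, z}): φ is true.
  w (successors {v, w, m}): φ is false.
  x (successors {x, m}): φ is false.
  y (successors {y, t, m}): φ is true.
  z (successors {v, w, z, t, m}): φ is true.
  t (successors {y, t, m}): φ is true.
  m (successors {t, m}): φ is false.
For instance, at t:
  At t: <>(p & (p -> r)) requires p & (p -> r) at some successor in {y, t, m}.
    p & (p -> r) holds at y, so <>(p & (p -> r)) is true at t.
Satisfying worlds: {u, v, y, z, t}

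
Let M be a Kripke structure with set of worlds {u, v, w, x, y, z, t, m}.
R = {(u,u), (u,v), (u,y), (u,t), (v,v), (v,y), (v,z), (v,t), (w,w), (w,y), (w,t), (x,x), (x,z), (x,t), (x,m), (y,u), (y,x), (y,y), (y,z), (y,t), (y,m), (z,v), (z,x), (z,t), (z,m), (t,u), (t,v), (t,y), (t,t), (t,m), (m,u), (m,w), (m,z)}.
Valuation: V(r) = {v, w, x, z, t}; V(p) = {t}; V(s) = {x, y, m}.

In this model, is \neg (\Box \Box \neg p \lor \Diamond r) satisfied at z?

No

At z: \Box \Box \neg p \lor \Diamond r is true, so \neg (\Box \Box \neg p \lor \Diamond r) is false.
  At z: \Box \Box \neg p is false, \Diamond r is true, so \Box \Box \neg p \lor \Diamond r is true.
    At z: \Box \Box \neg p requires \Box \neg p at every successor {v, x, t, m}.
      \Box \neg p fails at v, so \Box \Box \neg p is false at z.
    At z: \Diamond r requires r at some successor in {v, x, t, m}.
      r holds at v, so \Diamond r is true at z.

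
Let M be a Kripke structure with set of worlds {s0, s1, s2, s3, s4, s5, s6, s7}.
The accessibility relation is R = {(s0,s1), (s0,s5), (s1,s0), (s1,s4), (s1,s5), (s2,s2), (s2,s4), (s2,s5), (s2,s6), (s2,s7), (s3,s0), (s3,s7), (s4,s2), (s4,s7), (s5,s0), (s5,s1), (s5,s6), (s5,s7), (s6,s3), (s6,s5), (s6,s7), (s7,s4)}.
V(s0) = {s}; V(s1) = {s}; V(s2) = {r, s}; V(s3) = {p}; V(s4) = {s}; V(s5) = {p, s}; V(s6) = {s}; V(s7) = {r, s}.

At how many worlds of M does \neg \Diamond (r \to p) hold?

1

Let φ = \neg \Diamond (r \to p). Evaluate φ at each world:
  s0 (successors {s1, s5}): φ is false.
  s1 (successors {s0, s4, s5}): φ is false.
  s2 (successors {s2, s4, s5, s6, s7}): φ is false.
  s3 (successors {s0, s7}): φ is false.
  s4 (successors {s2, s7}): φ is true.
  s5 (successors {s0, s1, s6, s7}): φ is false.
  s6 (successors {s3, s5, s7}): φ is false.
  s7 (successors {s4}): φ is false.
For instance, at s5:
  At s5: \Diamond (r \to p) is true, so \neg \Diamond (r \to p) is false.
    At s5: \Diamond (r \to p) requires r \to p at some successor in {s0, s1, s6, s7}.
      r \to p holds at s0, so \Diamond (r \to p) is true at s5.
Satisfying worlds: {s4}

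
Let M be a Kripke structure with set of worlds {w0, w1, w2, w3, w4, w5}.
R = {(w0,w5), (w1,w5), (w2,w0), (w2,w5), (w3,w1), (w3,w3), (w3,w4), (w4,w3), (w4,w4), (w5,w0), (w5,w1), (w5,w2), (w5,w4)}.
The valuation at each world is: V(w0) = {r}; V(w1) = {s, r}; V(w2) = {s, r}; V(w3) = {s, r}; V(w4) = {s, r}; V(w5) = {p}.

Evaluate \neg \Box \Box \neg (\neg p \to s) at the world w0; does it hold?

Yes

At w0: \Box \Box \neg (\neg p \to s) is false, so \neg \Box \Box \neg (\neg p \to s) is true.
  At w0: \Box \Box \neg (\neg p \to s) requires \Box \neg (\neg p \to s) at every successor {w5}.
    \Box \neg (\neg p \to s) fails at w5, so \Box \Box \neg (\neg p \to s) is false at w0.
      At w5: \Box \neg (\neg p \to s) requires \neg (\neg p \to s) at every successor {w0, w1, w2, w4}.
        \neg (\neg p \to s) fails at w1, so \Box \neg (\neg p \to s) is false at w5.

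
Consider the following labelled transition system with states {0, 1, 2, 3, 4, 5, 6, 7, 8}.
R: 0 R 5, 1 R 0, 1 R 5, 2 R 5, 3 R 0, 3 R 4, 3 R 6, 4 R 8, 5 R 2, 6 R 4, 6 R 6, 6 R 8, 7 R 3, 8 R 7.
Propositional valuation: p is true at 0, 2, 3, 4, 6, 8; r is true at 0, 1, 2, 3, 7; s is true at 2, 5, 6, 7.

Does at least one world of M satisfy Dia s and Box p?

Yes

Recall that Box ψ holds at a world iff ψ holds at every accessible world, and Dia ψ holds iff ψ holds at some accessible world.
Let φ = Dia s and Box p. Evaluate φ at each world:
  0 (successors {5}): φ is false.
  1 (successors {0, 5}): φ is false.
  2 (successors {5}): φ is false.
  3 (successors {0, 4, 6}): φ is true.
  4 (successors {8}): φ is false.
  5 (successors {2}): φ is true.
  6 (successors {4, 6, 8}): φ is true.
  7 (successors {3}): φ is false.
  8 (successors {7}): φ is false.
Detail at 3 (witness):
  At 3: Dia s is true, Box p is true, so Dia s and Box p is true.
    At 3: Dia s requires s at some successor in {0, 4, 6}.
      s holds at 6, so Dia s is true at 3.
    At 3: Box p requires p at every successor {0, 4, 6}.
      At 0: p is true.
      At 4: p is true.
      At 6: p is true.
    So Box p is true at 3.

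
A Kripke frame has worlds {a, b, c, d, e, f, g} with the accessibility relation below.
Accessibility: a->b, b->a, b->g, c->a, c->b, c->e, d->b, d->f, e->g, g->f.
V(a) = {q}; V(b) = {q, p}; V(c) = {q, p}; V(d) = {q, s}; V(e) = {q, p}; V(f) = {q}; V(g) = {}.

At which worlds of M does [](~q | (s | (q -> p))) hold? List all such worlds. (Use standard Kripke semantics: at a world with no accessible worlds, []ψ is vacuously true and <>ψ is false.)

a, e, f

Let φ = [](~q | (s | (q -> p))). Evaluate φ at each world:
  a (successors {b}): φ is true.
  b (successors {a, g}): φ is false.
  c (successors {a, b, e}): φ is false.
  d (successors {b, f}): φ is false.
  e (successors {g}): φ is true.
  f (successors ∅): φ is true.
  g (successors {f}): φ is false.
For instance, at a:
  At a: [](~q | (s | (q -> p))) requires ~q | (s | (q -> p)) at every successor {b}.
    At b: ~q | (s | (q -> p)) is true.
  So [](~q | (s | (q -> p))) is true at a.
Satisfying worlds: {a, e, f}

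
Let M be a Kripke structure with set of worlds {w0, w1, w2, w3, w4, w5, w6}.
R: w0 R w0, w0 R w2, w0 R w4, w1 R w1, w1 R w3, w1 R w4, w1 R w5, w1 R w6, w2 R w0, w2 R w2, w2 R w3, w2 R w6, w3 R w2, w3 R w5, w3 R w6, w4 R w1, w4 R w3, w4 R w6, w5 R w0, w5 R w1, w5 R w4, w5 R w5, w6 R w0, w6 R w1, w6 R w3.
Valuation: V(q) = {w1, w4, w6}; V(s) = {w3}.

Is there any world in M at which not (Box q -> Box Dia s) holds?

Let φ = not (Box q -> Box Dia s). Evaluate φ at each world:
  w0 (successors {w0, w2, w4}): φ is false.
  w1 (successors {w1, w3, w4, w5, w6}): φ is false.
  w2 (successors {w0, w2, w3, w6}): φ is false.
  w3 (successors {w2, w5, w6}): φ is false.
  w4 (successors {w1, w3, w6}): φ is false.
  w5 (successors {w0, w1, w4, w5}): φ is false.
  w6 (successors {w0, w1, w3}): φ is false.
For instance, at w3:
  At w3: Box q -> Box Dia s is true, so not (Box q -> Box Dia s) is false.
    At w3: Box q is false, Box Dia s is false, so Box q -> Box Dia s is true.
      At w3: Box q requires q at every successor {w2, w5, w6}.
        q fails at w2, so Box q is false at w3.
      At w3: Box Dia s requires Dia s at every successor {w2, w5, w6}.
        Dia s fails at w5, so Box Dia s is false at w3.

No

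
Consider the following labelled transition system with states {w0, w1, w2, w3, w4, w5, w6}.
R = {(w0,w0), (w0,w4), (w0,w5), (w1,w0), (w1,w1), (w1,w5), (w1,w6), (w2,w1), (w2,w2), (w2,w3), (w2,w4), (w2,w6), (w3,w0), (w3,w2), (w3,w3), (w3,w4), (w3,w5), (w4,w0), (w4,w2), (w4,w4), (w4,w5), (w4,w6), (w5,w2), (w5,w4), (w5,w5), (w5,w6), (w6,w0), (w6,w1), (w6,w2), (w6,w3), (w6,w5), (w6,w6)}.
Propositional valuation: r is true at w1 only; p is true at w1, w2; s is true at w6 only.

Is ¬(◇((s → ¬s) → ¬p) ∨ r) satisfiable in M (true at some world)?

Let φ = ¬(◇((s → ¬s) → ¬p) ∨ r). Evaluate φ at each world:
  w0 (successors {w0, w4, w5}): φ is false.
  w1 (successors {w0, w1, w5, w6}): φ is false.
  w2 (successors {w1, w2, w3, w4, w6}): φ is false.
  w3 (successors {w0, w2, w3, w4, w5}): φ is false.
  w4 (successors {w0, w2, w4, w5, w6}): φ is false.
  w5 (successors {w2, w4, w5, w6}): φ is false.
  w6 (successors {w0, w1, w2, w3, w5, w6}): φ is false.
For instance, at w2:
  At w2: ◇((s → ¬s) → ¬p) ∨ r is true, so ¬(◇((s → ¬s) → ¬p) ∨ r) is false.
    At w2: ◇((s → ¬s) → ¬p) is true, r is false, so ◇((s → ¬s) → ¬p) ∨ r is true.
      At w2: ◇((s → ¬s) → ¬p) requires (s → ¬s) → ¬p at some successor in {w1, w2, w3, w4, w6}.
        (s → ¬s) → ¬p holds at w3, so ◇((s → ¬s) → ¬p) is true at w2.

No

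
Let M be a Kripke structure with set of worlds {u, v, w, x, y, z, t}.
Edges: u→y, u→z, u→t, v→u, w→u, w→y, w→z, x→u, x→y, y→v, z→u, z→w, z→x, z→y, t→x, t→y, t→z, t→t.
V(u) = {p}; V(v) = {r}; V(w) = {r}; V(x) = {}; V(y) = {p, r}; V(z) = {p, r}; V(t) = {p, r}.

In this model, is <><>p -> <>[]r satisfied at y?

At y: <><>p is true, <>[]r is false, so <><>p -> <>[]r is false.
  At y: <><>p requires <>p at some successor in {v}.
    <>p holds at v, so <><>p is true at y.
      At v: <>p requires p at some successor in {u}.
        p holds at u, so <>p is true at v.
  At y: <>[]r requires []r at some successor in {v}.
    At v: []r is false.
  So <>[]r is false at y.

No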